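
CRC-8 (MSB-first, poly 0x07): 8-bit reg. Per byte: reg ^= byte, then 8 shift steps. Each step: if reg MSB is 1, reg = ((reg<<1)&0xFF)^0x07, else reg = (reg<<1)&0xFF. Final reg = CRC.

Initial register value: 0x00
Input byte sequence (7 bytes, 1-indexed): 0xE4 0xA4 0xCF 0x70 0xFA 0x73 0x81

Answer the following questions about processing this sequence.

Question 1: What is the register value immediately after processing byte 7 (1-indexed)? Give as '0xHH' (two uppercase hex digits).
After byte 1 (0xE4): reg=0xB2
After byte 2 (0xA4): reg=0x62
After byte 3 (0xCF): reg=0x4A
After byte 4 (0x70): reg=0xA6
After byte 5 (0xFA): reg=0x93
After byte 6 (0x73): reg=0xAE
After byte 7 (0x81): reg=0xCD

Answer: 0xCD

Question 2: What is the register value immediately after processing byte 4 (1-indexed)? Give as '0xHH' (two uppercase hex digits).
After byte 1 (0xE4): reg=0xB2
After byte 2 (0xA4): reg=0x62
After byte 3 (0xCF): reg=0x4A
After byte 4 (0x70): reg=0xA6

Answer: 0xA6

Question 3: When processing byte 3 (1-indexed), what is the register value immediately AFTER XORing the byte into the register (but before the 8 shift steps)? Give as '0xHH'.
Register before byte 3: 0x62
Byte 3: 0xCF
0x62 XOR 0xCF = 0xAD

Answer: 0xAD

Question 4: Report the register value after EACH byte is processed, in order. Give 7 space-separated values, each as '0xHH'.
0xB2 0x62 0x4A 0xA6 0x93 0xAE 0xCD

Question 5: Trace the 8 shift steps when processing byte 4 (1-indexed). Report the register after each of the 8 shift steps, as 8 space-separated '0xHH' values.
After byte 1 (0xE4): reg=0xB2
After byte 2 (0xA4): reg=0x62
After byte 3 (0xCF): reg=0x4A
Register before byte 4: 0x4A
After XOR with byte 0x70: 0x3A

Answer: 0x74 0xE8 0xD7 0xA9 0x55 0xAA 0x53 0xA6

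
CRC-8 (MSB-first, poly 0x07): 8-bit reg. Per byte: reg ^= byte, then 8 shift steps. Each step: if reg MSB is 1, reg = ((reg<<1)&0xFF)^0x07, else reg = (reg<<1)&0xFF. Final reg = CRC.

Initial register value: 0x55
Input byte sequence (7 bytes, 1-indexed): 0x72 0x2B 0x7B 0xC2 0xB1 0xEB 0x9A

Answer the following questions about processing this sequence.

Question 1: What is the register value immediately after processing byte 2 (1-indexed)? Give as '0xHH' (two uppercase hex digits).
After byte 1 (0x72): reg=0xF5
After byte 2 (0x2B): reg=0x14

Answer: 0x14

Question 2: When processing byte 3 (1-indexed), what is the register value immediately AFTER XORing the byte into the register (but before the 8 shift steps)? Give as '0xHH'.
Register before byte 3: 0x14
Byte 3: 0x7B
0x14 XOR 0x7B = 0x6F

Answer: 0x6F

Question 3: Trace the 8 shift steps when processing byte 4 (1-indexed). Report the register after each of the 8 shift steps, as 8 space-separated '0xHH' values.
Answer: 0x97 0x29 0x52 0xA4 0x4F 0x9E 0x3B 0x76

Derivation:
After byte 1 (0x72): reg=0xF5
After byte 2 (0x2B): reg=0x14
After byte 3 (0x7B): reg=0x0A
Register before byte 4: 0x0A
After XOR with byte 0xC2: 0xC8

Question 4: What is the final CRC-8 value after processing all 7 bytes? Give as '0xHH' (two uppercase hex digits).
After byte 1 (0x72): reg=0xF5
After byte 2 (0x2B): reg=0x14
After byte 3 (0x7B): reg=0x0A
After byte 4 (0xC2): reg=0x76
After byte 5 (0xB1): reg=0x5B
After byte 6 (0xEB): reg=0x19
After byte 7 (0x9A): reg=0x80

Answer: 0x80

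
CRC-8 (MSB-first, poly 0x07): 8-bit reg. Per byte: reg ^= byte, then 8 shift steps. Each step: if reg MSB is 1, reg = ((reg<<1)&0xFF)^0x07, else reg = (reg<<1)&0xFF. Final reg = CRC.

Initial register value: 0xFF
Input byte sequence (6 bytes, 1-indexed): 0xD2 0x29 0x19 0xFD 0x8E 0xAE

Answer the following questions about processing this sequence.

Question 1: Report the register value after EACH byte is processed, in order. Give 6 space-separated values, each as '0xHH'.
0xC3 0x98 0x8E 0x5E 0x3E 0xF9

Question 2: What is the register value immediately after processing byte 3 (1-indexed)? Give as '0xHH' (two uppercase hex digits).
After byte 1 (0xD2): reg=0xC3
After byte 2 (0x29): reg=0x98
After byte 3 (0x19): reg=0x8E

Answer: 0x8E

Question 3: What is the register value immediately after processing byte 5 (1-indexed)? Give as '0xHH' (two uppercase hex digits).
Answer: 0x3E

Derivation:
After byte 1 (0xD2): reg=0xC3
After byte 2 (0x29): reg=0x98
After byte 3 (0x19): reg=0x8E
After byte 4 (0xFD): reg=0x5E
After byte 5 (0x8E): reg=0x3E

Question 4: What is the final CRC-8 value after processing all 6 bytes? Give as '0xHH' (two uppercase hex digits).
After byte 1 (0xD2): reg=0xC3
After byte 2 (0x29): reg=0x98
After byte 3 (0x19): reg=0x8E
After byte 4 (0xFD): reg=0x5E
After byte 5 (0x8E): reg=0x3E
After byte 6 (0xAE): reg=0xF9

Answer: 0xF9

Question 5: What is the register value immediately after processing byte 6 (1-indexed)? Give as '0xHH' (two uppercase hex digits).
After byte 1 (0xD2): reg=0xC3
After byte 2 (0x29): reg=0x98
After byte 3 (0x19): reg=0x8E
After byte 4 (0xFD): reg=0x5E
After byte 5 (0x8E): reg=0x3E
After byte 6 (0xAE): reg=0xF9

Answer: 0xF9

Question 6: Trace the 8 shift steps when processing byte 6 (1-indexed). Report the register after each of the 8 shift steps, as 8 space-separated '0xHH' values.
After byte 1 (0xD2): reg=0xC3
After byte 2 (0x29): reg=0x98
After byte 3 (0x19): reg=0x8E
After byte 4 (0xFD): reg=0x5E
After byte 5 (0x8E): reg=0x3E
Register before byte 6: 0x3E
After XOR with byte 0xAE: 0x90

Answer: 0x27 0x4E 0x9C 0x3F 0x7E 0xFC 0xFF 0xF9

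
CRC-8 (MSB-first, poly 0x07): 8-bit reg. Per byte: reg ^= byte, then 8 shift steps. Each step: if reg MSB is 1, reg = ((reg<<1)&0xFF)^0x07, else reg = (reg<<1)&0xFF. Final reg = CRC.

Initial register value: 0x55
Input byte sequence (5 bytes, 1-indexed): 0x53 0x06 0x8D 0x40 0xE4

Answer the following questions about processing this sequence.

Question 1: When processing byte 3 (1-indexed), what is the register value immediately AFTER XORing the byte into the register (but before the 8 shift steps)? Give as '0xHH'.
Answer: 0xE1

Derivation:
Register before byte 3: 0x6C
Byte 3: 0x8D
0x6C XOR 0x8D = 0xE1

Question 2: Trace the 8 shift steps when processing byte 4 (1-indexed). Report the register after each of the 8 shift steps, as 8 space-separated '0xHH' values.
After byte 1 (0x53): reg=0x12
After byte 2 (0x06): reg=0x6C
After byte 3 (0x8D): reg=0xA9
Register before byte 4: 0xA9
After XOR with byte 0x40: 0xE9

Answer: 0xD5 0xAD 0x5D 0xBA 0x73 0xE6 0xCB 0x91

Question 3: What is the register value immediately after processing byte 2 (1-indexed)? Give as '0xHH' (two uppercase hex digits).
After byte 1 (0x53): reg=0x12
After byte 2 (0x06): reg=0x6C

Answer: 0x6C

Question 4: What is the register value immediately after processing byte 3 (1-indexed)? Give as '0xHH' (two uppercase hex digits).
After byte 1 (0x53): reg=0x12
After byte 2 (0x06): reg=0x6C
After byte 3 (0x8D): reg=0xA9

Answer: 0xA9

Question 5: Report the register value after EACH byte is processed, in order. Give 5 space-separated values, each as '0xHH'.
0x12 0x6C 0xA9 0x91 0x4C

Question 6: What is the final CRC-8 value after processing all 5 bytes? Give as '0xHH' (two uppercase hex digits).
After byte 1 (0x53): reg=0x12
After byte 2 (0x06): reg=0x6C
After byte 3 (0x8D): reg=0xA9
After byte 4 (0x40): reg=0x91
After byte 5 (0xE4): reg=0x4C

Answer: 0x4C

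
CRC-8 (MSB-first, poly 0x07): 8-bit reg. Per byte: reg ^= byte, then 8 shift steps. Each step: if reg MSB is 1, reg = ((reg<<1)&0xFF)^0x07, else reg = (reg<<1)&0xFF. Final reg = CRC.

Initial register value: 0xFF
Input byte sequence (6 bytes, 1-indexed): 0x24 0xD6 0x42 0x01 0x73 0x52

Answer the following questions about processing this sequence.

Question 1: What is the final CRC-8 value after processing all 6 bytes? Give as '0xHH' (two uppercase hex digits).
After byte 1 (0x24): reg=0x0F
After byte 2 (0xD6): reg=0x01
After byte 3 (0x42): reg=0xCE
After byte 4 (0x01): reg=0x63
After byte 5 (0x73): reg=0x70
After byte 6 (0x52): reg=0xEE

Answer: 0xEE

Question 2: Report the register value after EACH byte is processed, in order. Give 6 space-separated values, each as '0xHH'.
0x0F 0x01 0xCE 0x63 0x70 0xEE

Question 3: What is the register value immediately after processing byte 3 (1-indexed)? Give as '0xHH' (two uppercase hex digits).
Answer: 0xCE

Derivation:
After byte 1 (0x24): reg=0x0F
After byte 2 (0xD6): reg=0x01
After byte 3 (0x42): reg=0xCE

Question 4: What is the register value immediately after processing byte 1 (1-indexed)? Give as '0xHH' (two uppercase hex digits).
After byte 1 (0x24): reg=0x0F

Answer: 0x0F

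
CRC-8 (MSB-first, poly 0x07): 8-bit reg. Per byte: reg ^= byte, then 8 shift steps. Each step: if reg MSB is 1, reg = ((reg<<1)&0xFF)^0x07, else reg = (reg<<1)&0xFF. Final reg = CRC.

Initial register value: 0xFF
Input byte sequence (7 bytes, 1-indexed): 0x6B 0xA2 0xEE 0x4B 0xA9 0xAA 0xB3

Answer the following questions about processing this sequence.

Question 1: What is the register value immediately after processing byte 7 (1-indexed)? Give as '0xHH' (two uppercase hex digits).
Answer: 0x29

Derivation:
After byte 1 (0x6B): reg=0xE5
After byte 2 (0xA2): reg=0xD2
After byte 3 (0xEE): reg=0xB4
After byte 4 (0x4B): reg=0xF3
After byte 5 (0xA9): reg=0x81
After byte 6 (0xAA): reg=0xD1
After byte 7 (0xB3): reg=0x29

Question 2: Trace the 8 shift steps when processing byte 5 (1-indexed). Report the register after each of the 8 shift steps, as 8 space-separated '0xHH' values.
After byte 1 (0x6B): reg=0xE5
After byte 2 (0xA2): reg=0xD2
After byte 3 (0xEE): reg=0xB4
After byte 4 (0x4B): reg=0xF3
Register before byte 5: 0xF3
After XOR with byte 0xA9: 0x5A

Answer: 0xB4 0x6F 0xDE 0xBB 0x71 0xE2 0xC3 0x81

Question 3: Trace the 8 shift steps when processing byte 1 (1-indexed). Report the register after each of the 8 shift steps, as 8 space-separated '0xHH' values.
Answer: 0x2F 0x5E 0xBC 0x7F 0xFE 0xFB 0xF1 0xE5

Derivation:
Register before byte 1: 0xFF
After XOR with byte 0x6B: 0x94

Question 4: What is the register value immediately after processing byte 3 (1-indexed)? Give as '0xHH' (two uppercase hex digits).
After byte 1 (0x6B): reg=0xE5
After byte 2 (0xA2): reg=0xD2
After byte 3 (0xEE): reg=0xB4

Answer: 0xB4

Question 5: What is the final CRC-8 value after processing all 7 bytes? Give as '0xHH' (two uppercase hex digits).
After byte 1 (0x6B): reg=0xE5
After byte 2 (0xA2): reg=0xD2
After byte 3 (0xEE): reg=0xB4
After byte 4 (0x4B): reg=0xF3
After byte 5 (0xA9): reg=0x81
After byte 6 (0xAA): reg=0xD1
After byte 7 (0xB3): reg=0x29

Answer: 0x29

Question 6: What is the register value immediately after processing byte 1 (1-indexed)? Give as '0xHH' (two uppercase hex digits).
Answer: 0xE5

Derivation:
After byte 1 (0x6B): reg=0xE5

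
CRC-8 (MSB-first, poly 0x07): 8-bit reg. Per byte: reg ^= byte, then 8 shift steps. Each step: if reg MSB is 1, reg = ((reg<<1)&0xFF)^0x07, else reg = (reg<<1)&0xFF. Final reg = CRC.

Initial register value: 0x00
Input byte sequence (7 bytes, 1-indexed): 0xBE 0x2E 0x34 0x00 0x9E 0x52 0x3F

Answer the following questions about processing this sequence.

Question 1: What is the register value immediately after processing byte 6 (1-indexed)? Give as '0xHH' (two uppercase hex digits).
Answer: 0xB9

Derivation:
After byte 1 (0xBE): reg=0x33
After byte 2 (0x2E): reg=0x53
After byte 3 (0x34): reg=0x32
After byte 4 (0x00): reg=0x9E
After byte 5 (0x9E): reg=0x00
After byte 6 (0x52): reg=0xB9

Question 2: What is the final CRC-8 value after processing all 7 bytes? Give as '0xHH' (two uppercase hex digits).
Answer: 0x9B

Derivation:
After byte 1 (0xBE): reg=0x33
After byte 2 (0x2E): reg=0x53
After byte 3 (0x34): reg=0x32
After byte 4 (0x00): reg=0x9E
After byte 5 (0x9E): reg=0x00
After byte 6 (0x52): reg=0xB9
After byte 7 (0x3F): reg=0x9B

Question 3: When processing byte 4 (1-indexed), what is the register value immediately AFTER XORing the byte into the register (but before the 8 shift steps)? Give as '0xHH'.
Answer: 0x32

Derivation:
Register before byte 4: 0x32
Byte 4: 0x00
0x32 XOR 0x00 = 0x32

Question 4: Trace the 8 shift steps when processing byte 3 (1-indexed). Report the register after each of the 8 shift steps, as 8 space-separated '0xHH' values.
Answer: 0xCE 0x9B 0x31 0x62 0xC4 0x8F 0x19 0x32

Derivation:
After byte 1 (0xBE): reg=0x33
After byte 2 (0x2E): reg=0x53
Register before byte 3: 0x53
After XOR with byte 0x34: 0x67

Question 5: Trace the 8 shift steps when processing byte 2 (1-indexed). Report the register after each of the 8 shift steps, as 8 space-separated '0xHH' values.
After byte 1 (0xBE): reg=0x33
Register before byte 2: 0x33
After XOR with byte 0x2E: 0x1D

Answer: 0x3A 0x74 0xE8 0xD7 0xA9 0x55 0xAA 0x53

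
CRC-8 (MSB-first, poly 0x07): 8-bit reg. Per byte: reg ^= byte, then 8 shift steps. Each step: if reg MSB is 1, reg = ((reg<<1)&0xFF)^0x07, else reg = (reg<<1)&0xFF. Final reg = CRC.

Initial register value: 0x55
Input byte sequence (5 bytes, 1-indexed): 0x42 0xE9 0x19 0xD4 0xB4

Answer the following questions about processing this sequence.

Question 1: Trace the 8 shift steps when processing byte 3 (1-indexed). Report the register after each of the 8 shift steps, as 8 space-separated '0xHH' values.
Answer: 0x6F 0xDE 0xBB 0x71 0xE2 0xC3 0x81 0x05

Derivation:
After byte 1 (0x42): reg=0x65
After byte 2 (0xE9): reg=0xAD
Register before byte 3: 0xAD
After XOR with byte 0x19: 0xB4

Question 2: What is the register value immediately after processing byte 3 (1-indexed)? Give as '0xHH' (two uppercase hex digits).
Answer: 0x05

Derivation:
After byte 1 (0x42): reg=0x65
After byte 2 (0xE9): reg=0xAD
After byte 3 (0x19): reg=0x05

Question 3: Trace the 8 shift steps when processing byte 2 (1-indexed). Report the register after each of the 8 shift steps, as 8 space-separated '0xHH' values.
Answer: 0x1F 0x3E 0x7C 0xF8 0xF7 0xE9 0xD5 0xAD

Derivation:
After byte 1 (0x42): reg=0x65
Register before byte 2: 0x65
After XOR with byte 0xE9: 0x8C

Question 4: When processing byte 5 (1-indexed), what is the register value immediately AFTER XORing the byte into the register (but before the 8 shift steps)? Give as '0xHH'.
Register before byte 5: 0x39
Byte 5: 0xB4
0x39 XOR 0xB4 = 0x8D

Answer: 0x8D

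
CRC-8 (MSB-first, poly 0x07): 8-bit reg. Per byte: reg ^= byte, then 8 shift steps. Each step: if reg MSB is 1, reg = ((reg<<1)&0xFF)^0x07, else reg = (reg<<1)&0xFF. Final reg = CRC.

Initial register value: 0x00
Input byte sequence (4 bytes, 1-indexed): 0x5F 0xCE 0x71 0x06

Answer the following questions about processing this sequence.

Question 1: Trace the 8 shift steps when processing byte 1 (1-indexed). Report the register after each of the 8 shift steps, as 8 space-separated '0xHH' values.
Register before byte 1: 0x00
After XOR with byte 0x5F: 0x5F

Answer: 0xBE 0x7B 0xF6 0xEB 0xD1 0xA5 0x4D 0x9A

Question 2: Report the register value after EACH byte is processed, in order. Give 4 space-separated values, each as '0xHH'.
0x9A 0xAB 0x08 0x2A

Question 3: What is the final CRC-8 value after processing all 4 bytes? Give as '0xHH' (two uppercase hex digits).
After byte 1 (0x5F): reg=0x9A
After byte 2 (0xCE): reg=0xAB
After byte 3 (0x71): reg=0x08
After byte 4 (0x06): reg=0x2A

Answer: 0x2A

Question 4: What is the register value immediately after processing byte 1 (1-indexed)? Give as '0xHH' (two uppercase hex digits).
Answer: 0x9A

Derivation:
After byte 1 (0x5F): reg=0x9A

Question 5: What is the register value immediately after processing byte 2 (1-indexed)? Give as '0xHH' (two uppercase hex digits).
After byte 1 (0x5F): reg=0x9A
After byte 2 (0xCE): reg=0xAB

Answer: 0xAB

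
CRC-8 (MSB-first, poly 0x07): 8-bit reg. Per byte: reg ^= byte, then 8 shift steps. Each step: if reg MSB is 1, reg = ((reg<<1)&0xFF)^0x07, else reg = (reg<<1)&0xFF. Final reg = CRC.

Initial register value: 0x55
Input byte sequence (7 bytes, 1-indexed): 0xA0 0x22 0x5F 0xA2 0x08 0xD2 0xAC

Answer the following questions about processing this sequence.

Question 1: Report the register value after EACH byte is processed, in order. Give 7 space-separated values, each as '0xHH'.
0xC5 0xBB 0xB2 0x70 0x6F 0x3A 0xEB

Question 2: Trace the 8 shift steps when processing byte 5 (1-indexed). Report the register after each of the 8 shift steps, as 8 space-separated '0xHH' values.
Answer: 0xF0 0xE7 0xC9 0x95 0x2D 0x5A 0xB4 0x6F

Derivation:
After byte 1 (0xA0): reg=0xC5
After byte 2 (0x22): reg=0xBB
After byte 3 (0x5F): reg=0xB2
After byte 4 (0xA2): reg=0x70
Register before byte 5: 0x70
After XOR with byte 0x08: 0x78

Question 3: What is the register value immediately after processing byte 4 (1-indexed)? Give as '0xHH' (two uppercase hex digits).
After byte 1 (0xA0): reg=0xC5
After byte 2 (0x22): reg=0xBB
After byte 3 (0x5F): reg=0xB2
After byte 4 (0xA2): reg=0x70

Answer: 0x70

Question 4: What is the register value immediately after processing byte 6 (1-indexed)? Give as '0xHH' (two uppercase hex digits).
Answer: 0x3A

Derivation:
After byte 1 (0xA0): reg=0xC5
After byte 2 (0x22): reg=0xBB
After byte 3 (0x5F): reg=0xB2
After byte 4 (0xA2): reg=0x70
After byte 5 (0x08): reg=0x6F
After byte 6 (0xD2): reg=0x3A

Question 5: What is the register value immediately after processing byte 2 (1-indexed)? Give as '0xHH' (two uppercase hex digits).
After byte 1 (0xA0): reg=0xC5
After byte 2 (0x22): reg=0xBB

Answer: 0xBB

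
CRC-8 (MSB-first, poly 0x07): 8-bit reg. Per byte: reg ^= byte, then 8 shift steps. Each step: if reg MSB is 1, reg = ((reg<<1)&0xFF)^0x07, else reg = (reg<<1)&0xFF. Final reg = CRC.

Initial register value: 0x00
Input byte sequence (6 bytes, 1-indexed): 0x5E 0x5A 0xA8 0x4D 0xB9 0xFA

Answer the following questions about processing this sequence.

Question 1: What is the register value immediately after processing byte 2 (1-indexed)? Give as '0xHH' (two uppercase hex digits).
Answer: 0x5B

Derivation:
After byte 1 (0x5E): reg=0x9D
After byte 2 (0x5A): reg=0x5B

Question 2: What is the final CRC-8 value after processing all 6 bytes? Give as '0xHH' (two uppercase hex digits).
Answer: 0x34

Derivation:
After byte 1 (0x5E): reg=0x9D
After byte 2 (0x5A): reg=0x5B
After byte 3 (0xA8): reg=0xD7
After byte 4 (0x4D): reg=0xCF
After byte 5 (0xB9): reg=0x45
After byte 6 (0xFA): reg=0x34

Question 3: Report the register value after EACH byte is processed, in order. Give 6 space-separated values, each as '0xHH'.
0x9D 0x5B 0xD7 0xCF 0x45 0x34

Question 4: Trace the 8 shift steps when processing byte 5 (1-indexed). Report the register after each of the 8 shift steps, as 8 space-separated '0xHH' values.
After byte 1 (0x5E): reg=0x9D
After byte 2 (0x5A): reg=0x5B
After byte 3 (0xA8): reg=0xD7
After byte 4 (0x4D): reg=0xCF
Register before byte 5: 0xCF
After XOR with byte 0xB9: 0x76

Answer: 0xEC 0xDF 0xB9 0x75 0xEA 0xD3 0xA1 0x45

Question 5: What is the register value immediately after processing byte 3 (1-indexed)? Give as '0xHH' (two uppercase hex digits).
Answer: 0xD7

Derivation:
After byte 1 (0x5E): reg=0x9D
After byte 2 (0x5A): reg=0x5B
After byte 3 (0xA8): reg=0xD7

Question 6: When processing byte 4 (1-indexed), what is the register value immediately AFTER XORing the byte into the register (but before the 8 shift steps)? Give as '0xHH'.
Register before byte 4: 0xD7
Byte 4: 0x4D
0xD7 XOR 0x4D = 0x9A

Answer: 0x9A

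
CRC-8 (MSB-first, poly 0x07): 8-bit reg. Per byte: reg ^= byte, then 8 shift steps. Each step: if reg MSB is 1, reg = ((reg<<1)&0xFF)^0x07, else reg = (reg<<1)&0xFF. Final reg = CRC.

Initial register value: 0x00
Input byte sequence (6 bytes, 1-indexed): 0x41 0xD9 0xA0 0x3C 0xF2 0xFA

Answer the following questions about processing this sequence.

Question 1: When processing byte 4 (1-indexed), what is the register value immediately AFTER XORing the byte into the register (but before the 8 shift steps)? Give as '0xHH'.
Register before byte 4: 0x83
Byte 4: 0x3C
0x83 XOR 0x3C = 0xBF

Answer: 0xBF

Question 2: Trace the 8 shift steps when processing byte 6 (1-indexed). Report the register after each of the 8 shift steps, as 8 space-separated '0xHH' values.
Answer: 0x4B 0x96 0x2B 0x56 0xAC 0x5F 0xBE 0x7B

Derivation:
After byte 1 (0x41): reg=0xC0
After byte 2 (0xD9): reg=0x4F
After byte 3 (0xA0): reg=0x83
After byte 4 (0x3C): reg=0x34
After byte 5 (0xF2): reg=0x5C
Register before byte 6: 0x5C
After XOR with byte 0xFA: 0xA6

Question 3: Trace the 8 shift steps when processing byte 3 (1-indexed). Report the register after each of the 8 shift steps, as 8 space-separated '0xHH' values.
After byte 1 (0x41): reg=0xC0
After byte 2 (0xD9): reg=0x4F
Register before byte 3: 0x4F
After XOR with byte 0xA0: 0xEF

Answer: 0xD9 0xB5 0x6D 0xDA 0xB3 0x61 0xC2 0x83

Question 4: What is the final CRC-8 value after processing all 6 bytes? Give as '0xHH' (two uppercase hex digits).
After byte 1 (0x41): reg=0xC0
After byte 2 (0xD9): reg=0x4F
After byte 3 (0xA0): reg=0x83
After byte 4 (0x3C): reg=0x34
After byte 5 (0xF2): reg=0x5C
After byte 6 (0xFA): reg=0x7B

Answer: 0x7B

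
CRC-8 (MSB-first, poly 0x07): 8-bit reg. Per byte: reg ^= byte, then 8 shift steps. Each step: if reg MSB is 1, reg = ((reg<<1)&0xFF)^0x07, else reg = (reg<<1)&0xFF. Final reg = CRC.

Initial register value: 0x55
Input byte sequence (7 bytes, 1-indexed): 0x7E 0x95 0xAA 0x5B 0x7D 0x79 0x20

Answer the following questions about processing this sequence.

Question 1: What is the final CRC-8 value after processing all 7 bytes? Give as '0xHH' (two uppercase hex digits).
Answer: 0x83

Derivation:
After byte 1 (0x7E): reg=0xD1
After byte 2 (0x95): reg=0xDB
After byte 3 (0xAA): reg=0x50
After byte 4 (0x5B): reg=0x31
After byte 5 (0x7D): reg=0xE3
After byte 6 (0x79): reg=0xCF
After byte 7 (0x20): reg=0x83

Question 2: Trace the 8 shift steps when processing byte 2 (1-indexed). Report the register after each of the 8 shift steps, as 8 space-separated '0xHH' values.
Answer: 0x88 0x17 0x2E 0x5C 0xB8 0x77 0xEE 0xDB

Derivation:
After byte 1 (0x7E): reg=0xD1
Register before byte 2: 0xD1
After XOR with byte 0x95: 0x44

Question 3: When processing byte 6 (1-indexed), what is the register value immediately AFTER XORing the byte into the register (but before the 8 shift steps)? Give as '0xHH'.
Answer: 0x9A

Derivation:
Register before byte 6: 0xE3
Byte 6: 0x79
0xE3 XOR 0x79 = 0x9A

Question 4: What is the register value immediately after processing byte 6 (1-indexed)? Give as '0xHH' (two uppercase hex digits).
Answer: 0xCF

Derivation:
After byte 1 (0x7E): reg=0xD1
After byte 2 (0x95): reg=0xDB
After byte 3 (0xAA): reg=0x50
After byte 4 (0x5B): reg=0x31
After byte 5 (0x7D): reg=0xE3
After byte 6 (0x79): reg=0xCF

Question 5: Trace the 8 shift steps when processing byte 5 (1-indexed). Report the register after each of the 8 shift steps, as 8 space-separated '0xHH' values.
Answer: 0x98 0x37 0x6E 0xDC 0xBF 0x79 0xF2 0xE3

Derivation:
After byte 1 (0x7E): reg=0xD1
After byte 2 (0x95): reg=0xDB
After byte 3 (0xAA): reg=0x50
After byte 4 (0x5B): reg=0x31
Register before byte 5: 0x31
After XOR with byte 0x7D: 0x4C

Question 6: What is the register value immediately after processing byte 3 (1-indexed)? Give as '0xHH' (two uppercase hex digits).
After byte 1 (0x7E): reg=0xD1
After byte 2 (0x95): reg=0xDB
After byte 3 (0xAA): reg=0x50

Answer: 0x50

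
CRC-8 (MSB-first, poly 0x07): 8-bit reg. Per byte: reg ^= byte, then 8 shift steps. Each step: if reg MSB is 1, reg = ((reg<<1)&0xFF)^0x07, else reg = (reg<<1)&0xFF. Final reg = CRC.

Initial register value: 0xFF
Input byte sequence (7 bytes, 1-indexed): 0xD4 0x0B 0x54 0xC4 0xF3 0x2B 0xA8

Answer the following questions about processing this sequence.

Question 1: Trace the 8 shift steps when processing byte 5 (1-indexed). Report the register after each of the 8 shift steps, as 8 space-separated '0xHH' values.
After byte 1 (0xD4): reg=0xD1
After byte 2 (0x0B): reg=0x08
After byte 3 (0x54): reg=0x93
After byte 4 (0xC4): reg=0xA2
Register before byte 5: 0xA2
After XOR with byte 0xF3: 0x51

Answer: 0xA2 0x43 0x86 0x0B 0x16 0x2C 0x58 0xB0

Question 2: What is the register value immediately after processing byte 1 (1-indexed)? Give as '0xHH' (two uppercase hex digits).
Answer: 0xD1

Derivation:
After byte 1 (0xD4): reg=0xD1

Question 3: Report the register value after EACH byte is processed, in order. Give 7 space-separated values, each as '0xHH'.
0xD1 0x08 0x93 0xA2 0xB0 0xC8 0x27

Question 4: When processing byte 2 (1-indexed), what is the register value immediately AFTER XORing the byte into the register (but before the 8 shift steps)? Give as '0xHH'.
Answer: 0xDA

Derivation:
Register before byte 2: 0xD1
Byte 2: 0x0B
0xD1 XOR 0x0B = 0xDA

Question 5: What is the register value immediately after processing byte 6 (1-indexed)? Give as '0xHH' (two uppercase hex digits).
After byte 1 (0xD4): reg=0xD1
After byte 2 (0x0B): reg=0x08
After byte 3 (0x54): reg=0x93
After byte 4 (0xC4): reg=0xA2
After byte 5 (0xF3): reg=0xB0
After byte 6 (0x2B): reg=0xC8

Answer: 0xC8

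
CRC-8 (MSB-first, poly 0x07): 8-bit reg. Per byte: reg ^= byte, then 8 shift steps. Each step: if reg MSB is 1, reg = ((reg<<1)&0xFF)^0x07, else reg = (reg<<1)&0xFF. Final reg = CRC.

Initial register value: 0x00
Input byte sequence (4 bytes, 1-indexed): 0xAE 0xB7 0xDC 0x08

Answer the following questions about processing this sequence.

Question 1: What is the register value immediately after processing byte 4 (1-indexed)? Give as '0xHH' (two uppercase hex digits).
After byte 1 (0xAE): reg=0x43
After byte 2 (0xB7): reg=0xC2
After byte 3 (0xDC): reg=0x5A
After byte 4 (0x08): reg=0xB9

Answer: 0xB9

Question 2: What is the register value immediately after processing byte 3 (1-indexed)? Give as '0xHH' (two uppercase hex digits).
After byte 1 (0xAE): reg=0x43
After byte 2 (0xB7): reg=0xC2
After byte 3 (0xDC): reg=0x5A

Answer: 0x5A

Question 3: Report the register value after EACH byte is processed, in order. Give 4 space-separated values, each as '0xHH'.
0x43 0xC2 0x5A 0xB9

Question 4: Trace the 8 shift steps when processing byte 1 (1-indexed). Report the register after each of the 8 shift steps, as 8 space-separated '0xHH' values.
Register before byte 1: 0x00
After XOR with byte 0xAE: 0xAE

Answer: 0x5B 0xB6 0x6B 0xD6 0xAB 0x51 0xA2 0x43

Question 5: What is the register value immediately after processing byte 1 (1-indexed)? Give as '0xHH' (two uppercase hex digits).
Answer: 0x43

Derivation:
After byte 1 (0xAE): reg=0x43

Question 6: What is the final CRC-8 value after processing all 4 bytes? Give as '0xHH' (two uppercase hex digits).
Answer: 0xB9

Derivation:
After byte 1 (0xAE): reg=0x43
After byte 2 (0xB7): reg=0xC2
After byte 3 (0xDC): reg=0x5A
After byte 4 (0x08): reg=0xB9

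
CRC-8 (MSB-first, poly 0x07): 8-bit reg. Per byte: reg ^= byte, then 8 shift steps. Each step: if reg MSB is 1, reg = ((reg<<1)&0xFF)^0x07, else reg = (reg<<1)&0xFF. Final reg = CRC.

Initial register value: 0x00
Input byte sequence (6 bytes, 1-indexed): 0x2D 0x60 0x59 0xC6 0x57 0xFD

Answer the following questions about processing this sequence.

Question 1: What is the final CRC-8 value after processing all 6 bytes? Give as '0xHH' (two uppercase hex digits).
Answer: 0x65

Derivation:
After byte 1 (0x2D): reg=0xC3
After byte 2 (0x60): reg=0x60
After byte 3 (0x59): reg=0xAF
After byte 4 (0xC6): reg=0x18
After byte 5 (0x57): reg=0xEA
After byte 6 (0xFD): reg=0x65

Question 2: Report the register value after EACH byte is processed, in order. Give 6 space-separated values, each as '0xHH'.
0xC3 0x60 0xAF 0x18 0xEA 0x65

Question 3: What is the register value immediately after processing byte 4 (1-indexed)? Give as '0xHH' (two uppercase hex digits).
After byte 1 (0x2D): reg=0xC3
After byte 2 (0x60): reg=0x60
After byte 3 (0x59): reg=0xAF
After byte 4 (0xC6): reg=0x18

Answer: 0x18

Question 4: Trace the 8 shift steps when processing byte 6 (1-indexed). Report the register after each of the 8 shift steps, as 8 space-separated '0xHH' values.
Answer: 0x2E 0x5C 0xB8 0x77 0xEE 0xDB 0xB1 0x65

Derivation:
After byte 1 (0x2D): reg=0xC3
After byte 2 (0x60): reg=0x60
After byte 3 (0x59): reg=0xAF
After byte 4 (0xC6): reg=0x18
After byte 5 (0x57): reg=0xEA
Register before byte 6: 0xEA
After XOR with byte 0xFD: 0x17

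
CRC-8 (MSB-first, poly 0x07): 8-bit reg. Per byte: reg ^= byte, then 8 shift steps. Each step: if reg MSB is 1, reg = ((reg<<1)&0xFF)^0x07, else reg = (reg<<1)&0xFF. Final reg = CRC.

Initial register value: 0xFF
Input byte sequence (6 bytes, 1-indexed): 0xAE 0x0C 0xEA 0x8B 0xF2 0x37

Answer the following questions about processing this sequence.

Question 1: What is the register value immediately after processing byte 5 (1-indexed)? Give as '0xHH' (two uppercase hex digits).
After byte 1 (0xAE): reg=0xB0
After byte 2 (0x0C): reg=0x3D
After byte 3 (0xEA): reg=0x2B
After byte 4 (0x8B): reg=0x69
After byte 5 (0xF2): reg=0xC8

Answer: 0xC8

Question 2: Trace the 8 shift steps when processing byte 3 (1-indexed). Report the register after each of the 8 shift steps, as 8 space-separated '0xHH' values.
After byte 1 (0xAE): reg=0xB0
After byte 2 (0x0C): reg=0x3D
Register before byte 3: 0x3D
After XOR with byte 0xEA: 0xD7

Answer: 0xA9 0x55 0xAA 0x53 0xA6 0x4B 0x96 0x2B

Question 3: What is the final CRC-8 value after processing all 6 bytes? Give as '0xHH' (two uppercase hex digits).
After byte 1 (0xAE): reg=0xB0
After byte 2 (0x0C): reg=0x3D
After byte 3 (0xEA): reg=0x2B
After byte 4 (0x8B): reg=0x69
After byte 5 (0xF2): reg=0xC8
After byte 6 (0x37): reg=0xF3

Answer: 0xF3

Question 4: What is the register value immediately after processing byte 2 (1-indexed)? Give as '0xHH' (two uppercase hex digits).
After byte 1 (0xAE): reg=0xB0
After byte 2 (0x0C): reg=0x3D

Answer: 0x3D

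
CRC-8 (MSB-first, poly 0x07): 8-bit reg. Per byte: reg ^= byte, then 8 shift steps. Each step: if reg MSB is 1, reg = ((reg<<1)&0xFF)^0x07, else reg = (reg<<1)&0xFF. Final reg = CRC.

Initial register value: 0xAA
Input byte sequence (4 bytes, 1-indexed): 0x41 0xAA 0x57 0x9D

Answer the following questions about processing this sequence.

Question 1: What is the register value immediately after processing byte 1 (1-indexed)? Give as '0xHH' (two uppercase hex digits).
After byte 1 (0x41): reg=0x9F

Answer: 0x9F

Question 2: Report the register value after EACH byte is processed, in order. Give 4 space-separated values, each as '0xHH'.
0x9F 0x8B 0x1A 0x9C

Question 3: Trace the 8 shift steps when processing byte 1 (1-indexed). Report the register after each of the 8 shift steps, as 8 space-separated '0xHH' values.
Answer: 0xD1 0xA5 0x4D 0x9A 0x33 0x66 0xCC 0x9F

Derivation:
Register before byte 1: 0xAA
After XOR with byte 0x41: 0xEB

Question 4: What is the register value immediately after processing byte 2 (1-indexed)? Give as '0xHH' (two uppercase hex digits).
After byte 1 (0x41): reg=0x9F
After byte 2 (0xAA): reg=0x8B

Answer: 0x8B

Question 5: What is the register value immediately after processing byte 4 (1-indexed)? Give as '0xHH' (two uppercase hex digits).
Answer: 0x9C

Derivation:
After byte 1 (0x41): reg=0x9F
After byte 2 (0xAA): reg=0x8B
After byte 3 (0x57): reg=0x1A
After byte 4 (0x9D): reg=0x9C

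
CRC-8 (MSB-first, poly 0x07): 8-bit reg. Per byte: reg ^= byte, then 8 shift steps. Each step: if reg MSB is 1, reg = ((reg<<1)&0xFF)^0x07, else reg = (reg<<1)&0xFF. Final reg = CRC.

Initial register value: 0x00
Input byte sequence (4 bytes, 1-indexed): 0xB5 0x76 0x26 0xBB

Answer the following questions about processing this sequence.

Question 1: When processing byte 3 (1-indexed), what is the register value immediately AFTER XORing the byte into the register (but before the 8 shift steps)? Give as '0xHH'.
Register before byte 3: 0x4B
Byte 3: 0x26
0x4B XOR 0x26 = 0x6D

Answer: 0x6D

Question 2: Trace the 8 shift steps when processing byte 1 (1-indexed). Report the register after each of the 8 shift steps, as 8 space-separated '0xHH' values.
Answer: 0x6D 0xDA 0xB3 0x61 0xC2 0x83 0x01 0x02

Derivation:
Register before byte 1: 0x00
After XOR with byte 0xB5: 0xB5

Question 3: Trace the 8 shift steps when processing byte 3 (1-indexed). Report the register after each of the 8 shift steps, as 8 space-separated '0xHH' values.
After byte 1 (0xB5): reg=0x02
After byte 2 (0x76): reg=0x4B
Register before byte 3: 0x4B
After XOR with byte 0x26: 0x6D

Answer: 0xDA 0xB3 0x61 0xC2 0x83 0x01 0x02 0x04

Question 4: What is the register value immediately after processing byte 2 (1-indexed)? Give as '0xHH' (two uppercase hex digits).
After byte 1 (0xB5): reg=0x02
After byte 2 (0x76): reg=0x4B

Answer: 0x4B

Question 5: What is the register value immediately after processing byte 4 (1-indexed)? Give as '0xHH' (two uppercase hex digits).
Answer: 0x34

Derivation:
After byte 1 (0xB5): reg=0x02
After byte 2 (0x76): reg=0x4B
After byte 3 (0x26): reg=0x04
After byte 4 (0xBB): reg=0x34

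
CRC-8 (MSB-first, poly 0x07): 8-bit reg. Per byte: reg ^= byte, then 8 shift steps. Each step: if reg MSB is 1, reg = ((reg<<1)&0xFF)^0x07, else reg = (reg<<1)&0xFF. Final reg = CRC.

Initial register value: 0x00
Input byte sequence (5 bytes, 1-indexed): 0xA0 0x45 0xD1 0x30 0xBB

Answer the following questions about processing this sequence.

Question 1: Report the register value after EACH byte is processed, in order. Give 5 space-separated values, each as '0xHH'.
0x69 0xC4 0x6B 0x86 0xB3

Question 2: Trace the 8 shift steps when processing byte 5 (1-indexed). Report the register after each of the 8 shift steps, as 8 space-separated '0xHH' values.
Answer: 0x7A 0xF4 0xEF 0xD9 0xB5 0x6D 0xDA 0xB3

Derivation:
After byte 1 (0xA0): reg=0x69
After byte 2 (0x45): reg=0xC4
After byte 3 (0xD1): reg=0x6B
After byte 4 (0x30): reg=0x86
Register before byte 5: 0x86
After XOR with byte 0xBB: 0x3D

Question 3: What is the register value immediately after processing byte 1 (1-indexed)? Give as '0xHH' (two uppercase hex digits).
After byte 1 (0xA0): reg=0x69

Answer: 0x69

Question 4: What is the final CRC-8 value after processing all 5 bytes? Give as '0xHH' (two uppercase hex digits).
Answer: 0xB3

Derivation:
After byte 1 (0xA0): reg=0x69
After byte 2 (0x45): reg=0xC4
After byte 3 (0xD1): reg=0x6B
After byte 4 (0x30): reg=0x86
After byte 5 (0xBB): reg=0xB3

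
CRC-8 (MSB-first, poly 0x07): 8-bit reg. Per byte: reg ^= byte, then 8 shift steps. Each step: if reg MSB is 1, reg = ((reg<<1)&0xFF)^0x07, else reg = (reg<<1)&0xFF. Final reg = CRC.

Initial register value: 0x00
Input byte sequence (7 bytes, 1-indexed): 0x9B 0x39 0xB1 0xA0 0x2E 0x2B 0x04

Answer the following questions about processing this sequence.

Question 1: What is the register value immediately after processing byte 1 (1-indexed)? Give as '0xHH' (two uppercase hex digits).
Answer: 0xC8

Derivation:
After byte 1 (0x9B): reg=0xC8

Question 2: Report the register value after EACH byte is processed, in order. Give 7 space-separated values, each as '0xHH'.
0xC8 0xD9 0x1F 0x34 0x46 0x04 0x00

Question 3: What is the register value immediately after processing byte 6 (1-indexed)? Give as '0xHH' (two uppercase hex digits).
Answer: 0x04

Derivation:
After byte 1 (0x9B): reg=0xC8
After byte 2 (0x39): reg=0xD9
After byte 3 (0xB1): reg=0x1F
After byte 4 (0xA0): reg=0x34
After byte 5 (0x2E): reg=0x46
After byte 6 (0x2B): reg=0x04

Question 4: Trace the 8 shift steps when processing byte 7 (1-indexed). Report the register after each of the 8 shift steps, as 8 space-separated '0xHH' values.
Answer: 0x00 0x00 0x00 0x00 0x00 0x00 0x00 0x00

Derivation:
After byte 1 (0x9B): reg=0xC8
After byte 2 (0x39): reg=0xD9
After byte 3 (0xB1): reg=0x1F
After byte 4 (0xA0): reg=0x34
After byte 5 (0x2E): reg=0x46
After byte 6 (0x2B): reg=0x04
Register before byte 7: 0x04
After XOR with byte 0x04: 0x00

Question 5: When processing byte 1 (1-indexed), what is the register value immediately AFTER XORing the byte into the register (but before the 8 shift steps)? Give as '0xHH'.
Answer: 0x9B

Derivation:
Register before byte 1: 0x00
Byte 1: 0x9B
0x00 XOR 0x9B = 0x9B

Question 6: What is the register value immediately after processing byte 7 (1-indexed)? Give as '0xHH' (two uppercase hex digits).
Answer: 0x00

Derivation:
After byte 1 (0x9B): reg=0xC8
After byte 2 (0x39): reg=0xD9
After byte 3 (0xB1): reg=0x1F
After byte 4 (0xA0): reg=0x34
After byte 5 (0x2E): reg=0x46
After byte 6 (0x2B): reg=0x04
After byte 7 (0x04): reg=0x00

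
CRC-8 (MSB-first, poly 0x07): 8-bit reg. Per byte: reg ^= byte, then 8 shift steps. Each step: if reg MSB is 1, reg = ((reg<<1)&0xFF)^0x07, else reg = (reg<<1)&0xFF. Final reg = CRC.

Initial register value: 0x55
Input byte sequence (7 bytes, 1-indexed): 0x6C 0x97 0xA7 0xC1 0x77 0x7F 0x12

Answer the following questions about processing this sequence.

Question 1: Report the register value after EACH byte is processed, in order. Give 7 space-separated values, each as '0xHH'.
0xAF 0xA8 0x2D 0x8A 0xFD 0x87 0xE2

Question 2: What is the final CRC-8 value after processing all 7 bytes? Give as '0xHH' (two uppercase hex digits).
Answer: 0xE2

Derivation:
After byte 1 (0x6C): reg=0xAF
After byte 2 (0x97): reg=0xA8
After byte 3 (0xA7): reg=0x2D
After byte 4 (0xC1): reg=0x8A
After byte 5 (0x77): reg=0xFD
After byte 6 (0x7F): reg=0x87
After byte 7 (0x12): reg=0xE2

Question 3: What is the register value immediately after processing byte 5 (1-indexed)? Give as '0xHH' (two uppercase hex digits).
After byte 1 (0x6C): reg=0xAF
After byte 2 (0x97): reg=0xA8
After byte 3 (0xA7): reg=0x2D
After byte 4 (0xC1): reg=0x8A
After byte 5 (0x77): reg=0xFD

Answer: 0xFD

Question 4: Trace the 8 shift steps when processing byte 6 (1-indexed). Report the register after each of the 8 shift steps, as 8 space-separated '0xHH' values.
Answer: 0x03 0x06 0x0C 0x18 0x30 0x60 0xC0 0x87

Derivation:
After byte 1 (0x6C): reg=0xAF
After byte 2 (0x97): reg=0xA8
After byte 3 (0xA7): reg=0x2D
After byte 4 (0xC1): reg=0x8A
After byte 5 (0x77): reg=0xFD
Register before byte 6: 0xFD
After XOR with byte 0x7F: 0x82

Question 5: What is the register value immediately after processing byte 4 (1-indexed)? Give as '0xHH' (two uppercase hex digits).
After byte 1 (0x6C): reg=0xAF
After byte 2 (0x97): reg=0xA8
After byte 3 (0xA7): reg=0x2D
After byte 4 (0xC1): reg=0x8A

Answer: 0x8A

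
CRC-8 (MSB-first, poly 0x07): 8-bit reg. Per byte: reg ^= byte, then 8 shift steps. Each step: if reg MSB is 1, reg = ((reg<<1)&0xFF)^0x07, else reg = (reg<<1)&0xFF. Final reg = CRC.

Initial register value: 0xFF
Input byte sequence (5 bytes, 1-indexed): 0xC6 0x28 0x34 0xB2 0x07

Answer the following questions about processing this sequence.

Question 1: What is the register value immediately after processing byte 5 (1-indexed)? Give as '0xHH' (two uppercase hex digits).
After byte 1 (0xC6): reg=0xAF
After byte 2 (0x28): reg=0x9C
After byte 3 (0x34): reg=0x51
After byte 4 (0xB2): reg=0xA7
After byte 5 (0x07): reg=0x69

Answer: 0x69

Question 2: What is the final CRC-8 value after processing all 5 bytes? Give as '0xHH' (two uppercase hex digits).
Answer: 0x69

Derivation:
After byte 1 (0xC6): reg=0xAF
After byte 2 (0x28): reg=0x9C
After byte 3 (0x34): reg=0x51
After byte 4 (0xB2): reg=0xA7
After byte 5 (0x07): reg=0x69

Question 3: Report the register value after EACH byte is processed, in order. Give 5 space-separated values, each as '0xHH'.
0xAF 0x9C 0x51 0xA7 0x69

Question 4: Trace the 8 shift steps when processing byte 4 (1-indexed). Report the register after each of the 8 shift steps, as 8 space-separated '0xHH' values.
Answer: 0xC1 0x85 0x0D 0x1A 0x34 0x68 0xD0 0xA7

Derivation:
After byte 1 (0xC6): reg=0xAF
After byte 2 (0x28): reg=0x9C
After byte 3 (0x34): reg=0x51
Register before byte 4: 0x51
After XOR with byte 0xB2: 0xE3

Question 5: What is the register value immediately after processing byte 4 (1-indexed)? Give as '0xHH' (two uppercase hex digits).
Answer: 0xA7

Derivation:
After byte 1 (0xC6): reg=0xAF
After byte 2 (0x28): reg=0x9C
After byte 3 (0x34): reg=0x51
After byte 4 (0xB2): reg=0xA7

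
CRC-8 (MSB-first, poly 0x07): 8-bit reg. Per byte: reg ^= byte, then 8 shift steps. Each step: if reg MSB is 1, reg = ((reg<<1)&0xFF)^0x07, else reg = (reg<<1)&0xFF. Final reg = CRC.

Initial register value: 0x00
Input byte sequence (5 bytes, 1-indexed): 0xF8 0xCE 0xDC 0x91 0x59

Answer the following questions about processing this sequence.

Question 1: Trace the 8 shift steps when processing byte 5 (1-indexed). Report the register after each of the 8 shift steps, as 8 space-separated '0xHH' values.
Answer: 0xE1 0xC5 0x8D 0x1D 0x3A 0x74 0xE8 0xD7

Derivation:
After byte 1 (0xF8): reg=0xE6
After byte 2 (0xCE): reg=0xD8
After byte 3 (0xDC): reg=0x1C
After byte 4 (0x91): reg=0xAA
Register before byte 5: 0xAA
After XOR with byte 0x59: 0xF3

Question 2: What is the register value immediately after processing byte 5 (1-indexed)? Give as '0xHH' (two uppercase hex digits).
Answer: 0xD7

Derivation:
After byte 1 (0xF8): reg=0xE6
After byte 2 (0xCE): reg=0xD8
After byte 3 (0xDC): reg=0x1C
After byte 4 (0x91): reg=0xAA
After byte 5 (0x59): reg=0xD7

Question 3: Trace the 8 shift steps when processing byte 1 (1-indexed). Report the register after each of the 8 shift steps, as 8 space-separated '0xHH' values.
Register before byte 1: 0x00
After XOR with byte 0xF8: 0xF8

Answer: 0xF7 0xE9 0xD5 0xAD 0x5D 0xBA 0x73 0xE6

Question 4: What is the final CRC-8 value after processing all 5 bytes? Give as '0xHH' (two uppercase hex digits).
Answer: 0xD7

Derivation:
After byte 1 (0xF8): reg=0xE6
After byte 2 (0xCE): reg=0xD8
After byte 3 (0xDC): reg=0x1C
After byte 4 (0x91): reg=0xAA
After byte 5 (0x59): reg=0xD7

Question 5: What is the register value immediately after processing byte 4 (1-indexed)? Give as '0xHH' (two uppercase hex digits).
Answer: 0xAA

Derivation:
After byte 1 (0xF8): reg=0xE6
After byte 2 (0xCE): reg=0xD8
After byte 3 (0xDC): reg=0x1C
After byte 4 (0x91): reg=0xAA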